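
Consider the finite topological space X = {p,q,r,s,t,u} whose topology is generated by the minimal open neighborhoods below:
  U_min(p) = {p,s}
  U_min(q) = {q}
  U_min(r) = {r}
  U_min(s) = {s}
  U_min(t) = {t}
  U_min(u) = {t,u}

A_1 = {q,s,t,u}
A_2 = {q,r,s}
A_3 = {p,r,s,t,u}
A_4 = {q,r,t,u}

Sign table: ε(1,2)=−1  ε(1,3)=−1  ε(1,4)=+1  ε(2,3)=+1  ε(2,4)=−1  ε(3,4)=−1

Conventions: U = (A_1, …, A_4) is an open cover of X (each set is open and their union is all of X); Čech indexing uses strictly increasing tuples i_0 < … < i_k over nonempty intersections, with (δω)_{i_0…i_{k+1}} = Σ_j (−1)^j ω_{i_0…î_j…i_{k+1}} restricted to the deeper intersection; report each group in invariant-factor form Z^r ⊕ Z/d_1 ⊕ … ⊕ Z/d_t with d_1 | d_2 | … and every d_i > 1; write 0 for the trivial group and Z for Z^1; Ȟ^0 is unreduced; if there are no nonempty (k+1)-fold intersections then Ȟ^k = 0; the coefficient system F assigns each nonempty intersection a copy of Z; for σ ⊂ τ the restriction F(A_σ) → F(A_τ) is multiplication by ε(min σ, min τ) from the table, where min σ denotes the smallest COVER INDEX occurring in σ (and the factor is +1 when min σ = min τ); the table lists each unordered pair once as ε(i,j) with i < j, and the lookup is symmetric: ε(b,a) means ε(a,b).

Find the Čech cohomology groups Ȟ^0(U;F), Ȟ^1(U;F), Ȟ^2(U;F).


Ȟ^0 ≅ Z; Ȟ^1 ≅ 0; Ȟ^2 ≅ Z

intersection data:
  A12={q,s} A13={s,t,u} A14={q,t,u} A23={r,s} A24={q,r} A34={r,t,u}
  A123={s} A124={q} A134={t,u} A234={r}
C dims 4,6,4; δ0: rk 3, SNF 1^3; δ1: rk 3, SNF 1^3
Ȟ^0 = (4 − 3) − 0 = 1, so Ȟ^0 ≅ Z
Ȟ^1 = (6 − 3) − 3 = 0, so Ȟ^1 ≅ 0
Ȟ^2 = (4 − 0) − 3 = 1, so Ȟ^2 ≅ Z


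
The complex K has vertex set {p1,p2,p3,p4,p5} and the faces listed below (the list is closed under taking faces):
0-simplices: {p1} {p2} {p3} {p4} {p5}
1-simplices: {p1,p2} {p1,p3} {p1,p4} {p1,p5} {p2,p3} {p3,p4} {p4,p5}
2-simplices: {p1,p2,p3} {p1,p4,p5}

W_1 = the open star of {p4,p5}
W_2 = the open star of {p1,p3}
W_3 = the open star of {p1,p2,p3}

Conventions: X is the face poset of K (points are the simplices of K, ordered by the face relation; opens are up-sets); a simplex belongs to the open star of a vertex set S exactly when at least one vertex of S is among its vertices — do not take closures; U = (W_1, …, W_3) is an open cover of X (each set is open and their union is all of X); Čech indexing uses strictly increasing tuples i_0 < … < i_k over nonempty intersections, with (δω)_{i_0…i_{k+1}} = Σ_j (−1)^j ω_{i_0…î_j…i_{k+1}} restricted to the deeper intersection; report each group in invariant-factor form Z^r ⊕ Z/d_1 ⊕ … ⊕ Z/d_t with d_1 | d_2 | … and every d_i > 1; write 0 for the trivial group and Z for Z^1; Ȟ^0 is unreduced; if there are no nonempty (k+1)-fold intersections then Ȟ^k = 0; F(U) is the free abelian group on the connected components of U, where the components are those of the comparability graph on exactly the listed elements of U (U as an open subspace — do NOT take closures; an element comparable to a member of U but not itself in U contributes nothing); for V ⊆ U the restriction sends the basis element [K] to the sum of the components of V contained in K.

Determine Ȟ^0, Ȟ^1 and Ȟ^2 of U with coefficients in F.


Ȟ^0(U;F) ≅ Z, Ȟ^1(U;F) ≅ Z, Ȟ^2(U;F) ≅ 0

nonempty intersections:
  W1={{p4},{p5},{p1,p4},{p1,p5},{p3,p4},{p4,p5},{p1,p4,p5}} W2={{p1},{p3},{p1,p2},{p1,p3},{p1,p4},{p1,p5},{p2,p3},{p3,p4},{p1,p2,p3},{p1,p4,p5}} W3={{p1},{p2},{p3},{p1,p2},{p1,p3},{p1,p4},{p1,p5},{p2,p3},{p3,p4},{p1,p2,p3},{p1,p4,p5}}
  W12={{p1,p4},{p1,p5},{p3,p4},{p1,p4,p5}} W13={{p1,p4},{p1,p5},{p3,p4},{p1,p4,p5}} W23={{p1},{p3},{p1,p2},{p1,p3},{p1,p4},{p1,p5},{p2,p3},{p3,p4},{p1,p2,p3},{p1,p4,p5}}
  W123={{p1,p4},{p1,p5},{p3,p4},{p1,p4,p5}}
components per intersection:
  W1: {{p4},{p5},{p1,p4},{p1,p5},{p3,p4},{p4,p5},{p1,p4,p5}}
  W2: {{p1},{p3},{p1,p2},{p1,p3},{p1,p4},{p1,p5},{p2,p3},{p3,p4},{p1,p2,p3},{p1,p4,p5}}
  W3: {{p1},{p2},{p3},{p1,p2},{p1,p3},{p1,p4},{p1,p5},{p2,p3},{p3,p4},{p1,p2,p3},{p1,p4,p5}}
  W12: {{p1,p4},{p1,p5},{p1,p4,p5}} {{p3,p4}}
  W13: {{p1,p4},{p1,p5},{p1,p4,p5}} {{p3,p4}}
  W23: {{p1},{p3},{p1,p2},{p1,p3},{p1,p4},{p1,p5},{p2,p3},{p3,p4},{p1,p2,p3},{p1,p4,p5}}
  W123: {{p1,p4},{p1,p5},{p1,p4,p5}} {{p3,p4}}
C dims 3,5,2; δ0: rk 2, SNF 1^2; δ1: rk 2, SNF 1^2
Ȟ^0: (3−2)−0=1 ⇒ Z
Ȟ^1: (5−2)−2=1 ⇒ Z
Ȟ^2: (2−0)−2=0 ⇒ 0


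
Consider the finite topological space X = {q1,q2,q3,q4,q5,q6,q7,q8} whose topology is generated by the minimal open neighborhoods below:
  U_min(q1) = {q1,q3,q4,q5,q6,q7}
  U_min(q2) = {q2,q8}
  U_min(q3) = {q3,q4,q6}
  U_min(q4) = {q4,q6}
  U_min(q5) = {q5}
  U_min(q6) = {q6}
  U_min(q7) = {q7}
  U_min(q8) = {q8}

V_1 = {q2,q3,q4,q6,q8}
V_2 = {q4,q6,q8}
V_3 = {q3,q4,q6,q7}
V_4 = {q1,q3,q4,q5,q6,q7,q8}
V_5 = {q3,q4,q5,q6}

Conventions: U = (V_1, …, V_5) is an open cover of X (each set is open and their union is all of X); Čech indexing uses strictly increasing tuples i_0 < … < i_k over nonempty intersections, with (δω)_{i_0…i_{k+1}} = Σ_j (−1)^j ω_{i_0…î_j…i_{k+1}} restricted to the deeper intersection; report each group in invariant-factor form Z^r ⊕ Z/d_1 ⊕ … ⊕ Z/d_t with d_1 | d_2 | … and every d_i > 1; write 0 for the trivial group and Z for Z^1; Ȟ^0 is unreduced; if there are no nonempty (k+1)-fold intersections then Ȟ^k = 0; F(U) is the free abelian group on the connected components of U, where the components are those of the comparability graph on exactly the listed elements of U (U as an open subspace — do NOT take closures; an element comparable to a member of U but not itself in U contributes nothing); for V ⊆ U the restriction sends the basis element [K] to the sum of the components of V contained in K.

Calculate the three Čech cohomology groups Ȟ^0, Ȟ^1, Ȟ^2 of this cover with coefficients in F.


nonempty overlaps:
  V12={q4,q6,q8} V13={q3,q4,q6} V14={q3,q4,q6,q8} V15={q3,q4,q6} V23={q4,q6} V24={q4,q6,q8} V25={q4,q6} V34={q3,q4,q6,q7} V35={q3,q4,q6} V45={q3,q4,q5,q6}
  V123={q4,q6} V124={q4,q6,q8} V125={q4,q6} V134={q3,q4,q6} V135={q3,q4,q6} V145={q3,q4,q6} V234={q4,q6} V235={q4,q6} V245={q4,q6} V345={q3,q4,q6}
  V1234={q4,q6} V1235={q4,q6} V1245={q4,q6} V1345={q3,q4,q6} V2345={q4,q6}
  V12345={q4,q6}
components per intersection:
  V1: {q2,q8} {q3,q4,q6}
  V2: {q4,q6} {q8}
  V3: {q3,q4,q6} {q7}
  V4: {q1,q3,q4,q5,q6,q7} {q8}
  V5: {q3,q4,q6} {q5}
  V12: {q4,q6} {q8}
  V13: {q3,q4,q6}
  V14: {q3,q4,q6} {q8}
  V15: {q3,q4,q6}
  V23: {q4,q6}
  V24: {q4,q6} {q8}
  V25: {q4,q6}
  V34: {q3,q4,q6} {q7}
  V35: {q3,q4,q6}
  V45: {q3,q4,q6} {q5}
  V123: {q4,q6}
  V124: {q4,q6} {q8}
  V125: {q4,q6}
  V134: {q3,q4,q6}
  V135: {q3,q4,q6}
  V145: {q3,q4,q6}
  V234: {q4,q6}
  V235: {q4,q6}
  V245: {q4,q6}
  V345: {q3,q4,q6}
  V1234: {q4,q6}
  V1235: {q4,q6}
  V1245: {q4,q6}
  V1345: {q3,q4,q6}
  V2345: {q4,q6}
  V12345: {q4,q6}
C dims 10,15,11,5; δ0: rk 8, SNF 1^8; δ1: rk 7, SNF 1^7; δ2: rk 4, SNF 1^4
degree 0: 10−8−0 = 2 → Ȟ^0 ≅ Z^2
degree 1: 15−7−8 = 0 → Ȟ^1 ≅ 0
degree 2: 11−4−7 = 0 → Ȟ^2 ≅ 0

Ȟ^0 ≅ Z^2, Ȟ^1 ≅ 0 and Ȟ^2 ≅ 0


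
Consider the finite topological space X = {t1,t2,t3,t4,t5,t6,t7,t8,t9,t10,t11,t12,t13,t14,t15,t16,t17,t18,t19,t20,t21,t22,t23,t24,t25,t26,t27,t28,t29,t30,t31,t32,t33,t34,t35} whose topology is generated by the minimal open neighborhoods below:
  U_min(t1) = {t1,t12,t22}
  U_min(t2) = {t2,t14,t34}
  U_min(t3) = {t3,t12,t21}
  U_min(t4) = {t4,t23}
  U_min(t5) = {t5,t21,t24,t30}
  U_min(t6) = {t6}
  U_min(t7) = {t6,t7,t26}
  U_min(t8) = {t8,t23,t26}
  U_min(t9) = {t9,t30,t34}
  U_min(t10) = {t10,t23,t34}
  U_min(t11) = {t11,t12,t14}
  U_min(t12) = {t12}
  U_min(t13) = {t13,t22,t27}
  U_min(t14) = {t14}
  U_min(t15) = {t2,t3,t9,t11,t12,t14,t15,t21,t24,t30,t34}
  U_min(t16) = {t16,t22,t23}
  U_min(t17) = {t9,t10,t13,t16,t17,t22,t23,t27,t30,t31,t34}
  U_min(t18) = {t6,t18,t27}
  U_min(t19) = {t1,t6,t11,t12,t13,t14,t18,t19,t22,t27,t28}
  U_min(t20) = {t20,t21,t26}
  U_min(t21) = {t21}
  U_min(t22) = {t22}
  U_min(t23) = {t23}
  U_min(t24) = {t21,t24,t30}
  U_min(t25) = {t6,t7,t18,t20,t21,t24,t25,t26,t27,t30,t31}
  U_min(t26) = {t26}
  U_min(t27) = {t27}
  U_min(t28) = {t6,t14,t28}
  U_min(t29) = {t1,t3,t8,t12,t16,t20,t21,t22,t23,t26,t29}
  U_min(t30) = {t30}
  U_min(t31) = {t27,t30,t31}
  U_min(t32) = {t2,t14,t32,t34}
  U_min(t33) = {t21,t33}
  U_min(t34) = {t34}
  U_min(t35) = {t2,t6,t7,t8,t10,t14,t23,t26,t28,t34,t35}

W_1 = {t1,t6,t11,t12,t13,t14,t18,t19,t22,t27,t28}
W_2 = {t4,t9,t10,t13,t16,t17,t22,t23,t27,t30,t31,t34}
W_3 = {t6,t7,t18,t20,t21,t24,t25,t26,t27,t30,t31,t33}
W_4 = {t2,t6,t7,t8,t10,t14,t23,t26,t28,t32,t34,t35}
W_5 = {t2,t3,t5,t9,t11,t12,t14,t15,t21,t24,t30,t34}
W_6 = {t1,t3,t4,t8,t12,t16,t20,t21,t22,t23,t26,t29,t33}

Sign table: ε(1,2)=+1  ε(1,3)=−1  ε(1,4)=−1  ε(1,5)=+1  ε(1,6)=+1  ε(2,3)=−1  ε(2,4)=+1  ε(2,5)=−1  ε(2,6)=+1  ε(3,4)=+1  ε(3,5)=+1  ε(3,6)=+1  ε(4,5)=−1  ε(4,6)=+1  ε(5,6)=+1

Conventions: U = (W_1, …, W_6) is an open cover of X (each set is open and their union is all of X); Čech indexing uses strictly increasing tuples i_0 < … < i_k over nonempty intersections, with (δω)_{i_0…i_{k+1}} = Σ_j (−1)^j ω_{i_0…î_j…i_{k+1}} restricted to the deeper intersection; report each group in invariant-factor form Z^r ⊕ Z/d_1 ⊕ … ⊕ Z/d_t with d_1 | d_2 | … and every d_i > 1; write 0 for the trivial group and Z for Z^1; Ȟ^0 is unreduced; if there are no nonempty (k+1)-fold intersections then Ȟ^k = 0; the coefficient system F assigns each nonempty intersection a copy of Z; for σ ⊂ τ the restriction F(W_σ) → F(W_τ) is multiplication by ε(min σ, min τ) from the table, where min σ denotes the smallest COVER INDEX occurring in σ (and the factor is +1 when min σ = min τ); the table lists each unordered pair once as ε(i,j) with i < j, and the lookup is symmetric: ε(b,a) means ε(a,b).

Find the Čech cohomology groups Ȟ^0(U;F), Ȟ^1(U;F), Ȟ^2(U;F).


Ȟ^0 = 0,  Ȟ^1 = Z/2,  Ȟ^2 = Z

intersection data:
  W12={t13,t22,t27} W13={t6,t18,t27} W14={t6,t14,t28} W15={t11,t12,t14} W16={t1,t12,t22} W23={t27,t30,t31} W24={t10,t23,t34} W25={t9,t30,t34} W26={t4,t16,t22,t23} W34={t6,t7,t26} W35={t21,t24,t30} W36={t20,t21,t26,t33} W45={t2,t14,t34} W46={t8,t23,t26} W56={t3,t12,t21}
  W123={t27} W126={t22} W134={t6} W145={t14} W156={t12} W235={t30} W245={t34} W246={t23} W346={t26} W356={t21}
C dims 6,15,10; δ0: rk 6, SNF 1^5·2; δ1: rk 9, SNF 1^9
Ȟ^0 = (6 − 6) − 0 = 0, so Ȟ^0 ≅ 0
Ȟ^1 = (15 − 9) − 6 = 0 plus torsion [2], so Ȟ^1 ≅ Z/2
Ȟ^2 = (10 − 0) − 9 = 1, so Ȟ^2 ≅ Z


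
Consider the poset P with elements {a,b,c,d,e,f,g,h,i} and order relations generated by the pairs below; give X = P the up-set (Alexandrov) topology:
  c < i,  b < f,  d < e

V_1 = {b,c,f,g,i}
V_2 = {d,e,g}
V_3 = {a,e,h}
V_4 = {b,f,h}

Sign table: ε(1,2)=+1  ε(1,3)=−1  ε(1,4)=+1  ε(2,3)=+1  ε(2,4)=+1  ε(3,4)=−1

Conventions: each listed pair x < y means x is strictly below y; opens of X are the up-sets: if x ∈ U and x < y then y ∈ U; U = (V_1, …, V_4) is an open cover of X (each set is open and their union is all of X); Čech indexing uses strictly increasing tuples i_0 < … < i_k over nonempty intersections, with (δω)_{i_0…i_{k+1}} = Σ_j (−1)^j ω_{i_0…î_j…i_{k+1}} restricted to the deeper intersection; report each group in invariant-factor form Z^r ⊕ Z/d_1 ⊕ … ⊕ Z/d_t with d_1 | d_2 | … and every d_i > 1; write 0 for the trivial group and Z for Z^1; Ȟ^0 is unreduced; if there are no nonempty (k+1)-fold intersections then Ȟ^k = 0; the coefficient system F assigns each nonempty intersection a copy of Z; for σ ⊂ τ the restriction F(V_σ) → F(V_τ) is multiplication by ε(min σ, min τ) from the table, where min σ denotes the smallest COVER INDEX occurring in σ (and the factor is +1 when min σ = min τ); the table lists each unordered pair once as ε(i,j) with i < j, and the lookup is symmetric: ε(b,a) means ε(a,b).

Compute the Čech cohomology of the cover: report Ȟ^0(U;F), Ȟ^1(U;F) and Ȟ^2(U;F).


nonempty overlaps:
  V12={g} V14={b,f} V23={e} V34={h}
C dims 4,4; δ0: rk 4, SNF 1^3·2
degree 0: 4−4−0 = 0 → Ȟ^0 ≅ 0
degree 1: 4−0−4 = 0 plus torsion [2] → Ȟ^1 ≅ Z/2
degree 2: 0−0−0 = 0 → Ȟ^2 ≅ 0

Ȟ^0(U;F) ≅ 0,  Ȟ^1(U;F) ≅ Z/2,  Ȟ^2(U;F) ≅ 0


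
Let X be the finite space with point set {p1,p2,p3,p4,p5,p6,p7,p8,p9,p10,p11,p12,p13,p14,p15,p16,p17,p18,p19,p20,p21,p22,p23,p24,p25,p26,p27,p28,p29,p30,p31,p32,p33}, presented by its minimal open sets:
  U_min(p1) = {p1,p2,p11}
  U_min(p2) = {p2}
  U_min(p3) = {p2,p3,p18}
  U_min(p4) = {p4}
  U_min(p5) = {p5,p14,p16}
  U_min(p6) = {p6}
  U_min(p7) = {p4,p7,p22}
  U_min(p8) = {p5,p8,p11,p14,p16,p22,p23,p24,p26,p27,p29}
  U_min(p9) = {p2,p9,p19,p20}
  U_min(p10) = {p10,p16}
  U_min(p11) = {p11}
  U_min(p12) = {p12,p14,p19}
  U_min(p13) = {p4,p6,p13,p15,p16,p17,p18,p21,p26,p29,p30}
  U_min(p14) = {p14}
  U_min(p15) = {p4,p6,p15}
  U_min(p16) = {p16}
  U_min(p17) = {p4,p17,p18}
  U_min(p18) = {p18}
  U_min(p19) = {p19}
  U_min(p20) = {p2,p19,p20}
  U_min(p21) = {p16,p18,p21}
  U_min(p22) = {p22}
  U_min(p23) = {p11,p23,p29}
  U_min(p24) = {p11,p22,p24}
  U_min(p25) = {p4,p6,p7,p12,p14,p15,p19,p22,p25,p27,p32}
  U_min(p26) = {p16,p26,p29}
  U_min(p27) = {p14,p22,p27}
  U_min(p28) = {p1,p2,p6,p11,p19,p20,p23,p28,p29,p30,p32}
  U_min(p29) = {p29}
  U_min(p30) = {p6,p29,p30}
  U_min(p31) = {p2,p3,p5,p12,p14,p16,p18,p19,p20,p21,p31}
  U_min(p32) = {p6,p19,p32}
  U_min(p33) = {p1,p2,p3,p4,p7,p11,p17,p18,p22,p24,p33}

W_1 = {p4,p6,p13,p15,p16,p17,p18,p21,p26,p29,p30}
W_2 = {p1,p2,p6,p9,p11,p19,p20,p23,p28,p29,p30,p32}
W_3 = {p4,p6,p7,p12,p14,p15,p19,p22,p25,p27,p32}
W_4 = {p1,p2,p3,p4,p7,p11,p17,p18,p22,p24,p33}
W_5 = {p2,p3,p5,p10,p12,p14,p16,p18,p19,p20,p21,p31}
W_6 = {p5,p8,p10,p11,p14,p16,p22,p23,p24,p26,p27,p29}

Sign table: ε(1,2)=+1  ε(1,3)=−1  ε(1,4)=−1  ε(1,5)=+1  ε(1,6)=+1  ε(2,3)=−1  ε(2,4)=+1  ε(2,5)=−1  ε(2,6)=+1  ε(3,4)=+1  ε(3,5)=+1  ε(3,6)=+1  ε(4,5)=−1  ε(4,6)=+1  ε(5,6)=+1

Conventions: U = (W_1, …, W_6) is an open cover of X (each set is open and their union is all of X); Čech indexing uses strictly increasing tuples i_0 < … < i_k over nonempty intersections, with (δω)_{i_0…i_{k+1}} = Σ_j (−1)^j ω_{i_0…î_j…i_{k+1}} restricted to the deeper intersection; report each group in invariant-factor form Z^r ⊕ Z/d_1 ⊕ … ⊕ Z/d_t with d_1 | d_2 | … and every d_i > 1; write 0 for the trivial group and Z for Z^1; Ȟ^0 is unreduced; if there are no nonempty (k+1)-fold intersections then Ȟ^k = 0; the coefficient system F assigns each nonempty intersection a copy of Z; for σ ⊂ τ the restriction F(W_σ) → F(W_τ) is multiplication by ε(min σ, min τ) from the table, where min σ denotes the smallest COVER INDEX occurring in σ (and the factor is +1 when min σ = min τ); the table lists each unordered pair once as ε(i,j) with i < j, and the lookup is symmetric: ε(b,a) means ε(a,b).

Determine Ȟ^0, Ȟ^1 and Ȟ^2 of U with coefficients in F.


Ȟ^0 = 0; Ȟ^1 = Z/2; Ȟ^2 = Z

nonempty overlaps:
  W12={p6,p29,p30} W13={p4,p6,p15} W14={p4,p17,p18} W15={p16,p18,p21} W16={p16,p26,p29} W23={p6,p19,p32} W24={p1,p2,p11} W25={p2,p19,p20} W26={p11,p23,p29} W34={p4,p7,p22} W35={p12,p14,p19} W36={p14,p22,p27} W45={p2,p3,p18} W46={p11,p22,p24} W56={p5,p10,p14,p16}
  W123={p6} W126={p29} W134={p4} W145={p18} W156={p16} W235={p19} W245={p2} W246={p11} W346={p22} W356={p14}
C dims 6,15,10; δ0: rk 6, SNF 1^5·2; δ1: rk 9, SNF 1^9
degree 0: 6−6−0 = 0 → Ȟ^0 ≅ 0
degree 1: 15−9−6 = 0 plus torsion [2] → Ȟ^1 ≅ Z/2
degree 2: 10−0−9 = 1 → Ȟ^2 ≅ Z


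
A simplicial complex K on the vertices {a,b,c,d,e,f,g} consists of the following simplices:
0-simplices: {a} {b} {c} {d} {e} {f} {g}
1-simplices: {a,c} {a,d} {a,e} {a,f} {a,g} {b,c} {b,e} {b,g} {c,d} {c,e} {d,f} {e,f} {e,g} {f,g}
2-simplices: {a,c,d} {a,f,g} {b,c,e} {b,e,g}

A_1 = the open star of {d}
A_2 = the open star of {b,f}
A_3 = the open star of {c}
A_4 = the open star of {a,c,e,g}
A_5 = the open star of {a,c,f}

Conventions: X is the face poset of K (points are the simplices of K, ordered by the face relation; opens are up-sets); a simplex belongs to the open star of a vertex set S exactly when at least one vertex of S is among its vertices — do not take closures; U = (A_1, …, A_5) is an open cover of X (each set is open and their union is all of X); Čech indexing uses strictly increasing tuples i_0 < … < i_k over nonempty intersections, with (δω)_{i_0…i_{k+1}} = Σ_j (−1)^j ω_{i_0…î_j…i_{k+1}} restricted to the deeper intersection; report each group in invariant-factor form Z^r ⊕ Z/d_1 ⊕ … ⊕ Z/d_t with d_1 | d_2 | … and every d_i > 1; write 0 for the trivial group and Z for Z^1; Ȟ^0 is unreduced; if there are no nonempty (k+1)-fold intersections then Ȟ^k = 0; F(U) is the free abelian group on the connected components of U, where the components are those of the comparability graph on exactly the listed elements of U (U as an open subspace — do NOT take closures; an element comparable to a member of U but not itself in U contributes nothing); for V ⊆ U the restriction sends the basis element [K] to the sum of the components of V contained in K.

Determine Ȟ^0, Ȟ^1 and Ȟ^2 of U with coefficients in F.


nerve simplices:
  A1={{d},{a,d},{c,d},{d,f},{a,c,d}} A2={{b},{f},{a,f},{b,c},{b,e},{b,g},{d,f},{e,f},{f,g},{a,f,g},{b,c,e},{b,e,g}} A3={{c},{a,c},{b,c},{c,d},{c,e},{a,c,d},{b,c,e}} A4={{a},{c},{e},{g},{a,c},{a,d},{a,e},{a,f},{a,g},{b,c},{b,e},{b,g},{c,d},{c,e},{e,f},{e,g},{f,g},{a,c,d},{a,f,g},{b,c,e},{b,e,g}} A5={{a},{c},{f},{a,c},{a,d},{a,e},{a,f},{a,g},{b,c},{c,d},{c,e},{d,f},{e,f},{f,g},{a,c,d},{a,f,g},{b,c,e}}
  A12={{d,f}} A13={{c,d},{a,c,d}} A14={{a,d},{c,d},{a,c,d}} A15={{a,d},{c,d},{d,f},{a,c,d}} A23={{b,c},{b,c,e}} A24={{a,f},{b,c},{b,e},{b,g},{e,f},{f,g},{a,f,g},{b,c,e},{b,e,g}} A25={{f},{a,f},{b,c},{d,f},{e,f},{f,g},{a,f,g},{b,c,e}} A34={{c},{a,c},{b,c},{c,d},{c,e},{a,c,d},{b,c,e}} A35={{c},{a,c},{b,c},{c,d},{c,e},{a,c,d},{b,c,e}} A45={{a},{c},{a,c},{a,d},{a,e},{a,f},{a,g},{b,c},{c,d},{c,e},{e,f},{f,g},{a,c,d},{a,f,g},{b,c,e}}
  A125={{d,f}} A134={{c,d},{a,c,d}} A135={{c,d},{a,c,d}} A145={{a,d},{c,d},{a,c,d}} A234={{b,c},{b,c,e}} A235={{b,c},{b,c,e}} A245={{a,f},{b,c},{e,f},{f,g},{a,f,g},{b,c,e}} A345={{c},{a,c},{b,c},{c,d},{c,e},{a,c,d},{b,c,e}}
  A1345={{c,d},{a,c,d}} A2345={{b,c},{b,c,e}}
components per intersection:
  A1: {{d},{a,d},{c,d},{d,f},{a,c,d}}
  A2: {{b},{b,c},{b,e},{b,g},{b,c,e},{b,e,g}} {{f},{a,f},{d,f},{e,f},{f,g},{a,f,g}}
  A3: {{c},{a,c},{b,c},{c,d},{c,e},{a,c,d},{b,c,e}}
  A4: {{a},{c},{e},{g},{a,c},{a,d},{a,e},{a,f},{a,g},{b,c},{b,e},{b,g},{c,d},{c,e},{e,f},{e,g},{f,g},{a,c,d},{a,f,g},{b,c,e},{b,e,g}}
  A5: {{a},{c},{f},{a,c},{a,d},{a,e},{a,f},{a,g},{b,c},{c,d},{c,e},{d,f},{e,f},{f,g},{a,c,d},{a,f,g},{b,c,e}}
  A12: {{d,f}}
  A13: {{c,d},{a,c,d}}
  A14: {{a,d},{c,d},{a,c,d}}
  A15: {{a,d},{c,d},{a,c,d}} {{d,f}}
  A23: {{b,c},{b,c,e}}
  A24: {{a,f},{f,g},{a,f,g}} {{b,c},{b,e},{b,g},{b,c,e},{b,e,g}} {{e,f}}
  A25: {{f},{a,f},{d,f},{e,f},{f,g},{a,f,g}} {{b,c},{b,c,e}}
  A34: {{c},{a,c},{b,c},{c,d},{c,e},{a,c,d},{b,c,e}}
  A35: {{c},{a,c},{b,c},{c,d},{c,e},{a,c,d},{b,c,e}}
  A45: {{a},{c},{a,c},{a,d},{a,e},{a,f},{a,g},{b,c},{c,d},{c,e},{f,g},{a,c,d},{a,f,g},{b,c,e}} {{e,f}}
  A125: {{d,f}}
  A134: {{c,d},{a,c,d}}
  A135: {{c,d},{a,c,d}}
  A145: {{a,d},{c,d},{a,c,d}}
  A234: {{b,c},{b,c,e}}
  A235: {{b,c},{b,c,e}}
  A245: {{a,f},{f,g},{a,f,g}} {{b,c},{b,c,e}} {{e,f}}
  A345: {{c},{a,c},{b,c},{c,d},{c,e},{a,c,d},{b,c,e}}
  A1345: {{c,d},{a,c,d}}
  A2345: {{b,c},{b,c,e}}
C dims 6,15,10,2; δ0: rk 5, SNF 1^5; δ1: rk 8, SNF 1^8; δ2: rk 2, SNF 1^2
degree 0: 6−5−0 = 1 → Ȟ^0 ≅ Z
degree 1: 15−8−5 = 2 → Ȟ^1 ≅ Z^2
degree 2: 10−2−8 = 0 → Ȟ^2 ≅ 0

Ȟ^0(U;F) ≅ Z,  Ȟ^1(U;F) ≅ Z^2,  Ȟ^2(U;F) ≅ 0


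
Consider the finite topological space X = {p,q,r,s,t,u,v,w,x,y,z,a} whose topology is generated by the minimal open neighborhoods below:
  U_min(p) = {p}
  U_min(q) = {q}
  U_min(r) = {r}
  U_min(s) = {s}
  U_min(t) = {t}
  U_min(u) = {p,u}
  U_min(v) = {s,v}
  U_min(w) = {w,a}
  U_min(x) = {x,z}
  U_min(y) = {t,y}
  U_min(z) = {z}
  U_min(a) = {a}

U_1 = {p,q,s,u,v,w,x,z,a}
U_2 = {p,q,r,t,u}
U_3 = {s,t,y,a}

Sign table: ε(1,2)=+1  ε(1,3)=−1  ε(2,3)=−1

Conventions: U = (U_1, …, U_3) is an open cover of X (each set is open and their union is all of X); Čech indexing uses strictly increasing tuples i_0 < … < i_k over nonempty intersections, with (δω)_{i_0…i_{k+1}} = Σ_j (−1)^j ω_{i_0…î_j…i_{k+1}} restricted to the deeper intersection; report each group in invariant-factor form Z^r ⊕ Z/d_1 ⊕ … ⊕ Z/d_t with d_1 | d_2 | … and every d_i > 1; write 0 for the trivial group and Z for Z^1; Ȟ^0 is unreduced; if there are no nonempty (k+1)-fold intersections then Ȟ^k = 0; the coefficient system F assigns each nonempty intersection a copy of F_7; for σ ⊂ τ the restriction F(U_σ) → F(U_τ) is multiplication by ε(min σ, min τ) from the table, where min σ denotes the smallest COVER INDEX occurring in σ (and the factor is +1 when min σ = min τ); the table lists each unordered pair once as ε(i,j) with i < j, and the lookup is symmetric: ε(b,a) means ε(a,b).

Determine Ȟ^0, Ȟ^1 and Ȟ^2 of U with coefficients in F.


Ȟ^0(U;F) ≅ Z/7, Ȟ^1(U;F) ≅ Z/7, Ȟ^2(U;F) ≅ 0

nerve of the cover:
  U12={p,q,u} U13={s,a} U23={t}
C dims 3,3; δ0: rk_F7 2
Ȟ^0 = (3 − 2) − 0 = 1, so Ȟ^0 ≅ Z/7
Ȟ^1 = (3 − 0) − 2 = 1, so Ȟ^1 ≅ Z/7
Ȟ^2 = (0 − 0) − 0 = 0, so Ȟ^2 ≅ 0


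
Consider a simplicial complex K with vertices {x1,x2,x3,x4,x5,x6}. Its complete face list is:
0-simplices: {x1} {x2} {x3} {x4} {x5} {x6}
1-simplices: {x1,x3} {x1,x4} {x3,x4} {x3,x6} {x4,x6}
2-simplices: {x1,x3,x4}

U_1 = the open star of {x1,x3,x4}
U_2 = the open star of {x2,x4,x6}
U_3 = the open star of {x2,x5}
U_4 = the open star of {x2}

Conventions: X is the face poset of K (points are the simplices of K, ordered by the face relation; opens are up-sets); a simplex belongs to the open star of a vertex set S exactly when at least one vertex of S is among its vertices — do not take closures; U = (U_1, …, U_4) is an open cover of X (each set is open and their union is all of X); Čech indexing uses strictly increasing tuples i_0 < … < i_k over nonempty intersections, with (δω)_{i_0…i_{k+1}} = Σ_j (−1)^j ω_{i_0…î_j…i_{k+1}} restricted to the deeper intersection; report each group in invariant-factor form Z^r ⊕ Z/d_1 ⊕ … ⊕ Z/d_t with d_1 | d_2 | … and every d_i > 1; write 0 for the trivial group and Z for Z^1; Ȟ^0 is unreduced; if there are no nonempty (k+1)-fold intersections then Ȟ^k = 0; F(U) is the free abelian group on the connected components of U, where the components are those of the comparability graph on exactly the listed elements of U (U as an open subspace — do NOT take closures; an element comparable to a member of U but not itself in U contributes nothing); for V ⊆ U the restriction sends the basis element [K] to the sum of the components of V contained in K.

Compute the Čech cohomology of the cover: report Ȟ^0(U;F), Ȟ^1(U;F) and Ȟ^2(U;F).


nerve of the cover:
  U1={{x1},{x3},{x4},{x1,x3},{x1,x4},{x3,x4},{x3,x6},{x4,x6},{x1,x3,x4}} U2={{x2},{x4},{x6},{x1,x4},{x3,x4},{x3,x6},{x4,x6},{x1,x3,x4}} U3={{x2},{x5}} U4={{x2}}
  U12={{x4},{x1,x4},{x3,x4},{x3,x6},{x4,x6},{x1,x3,x4}} U23={{x2}} U24={{x2}} U34={{x2}}
  U234={{x2}}
components per intersection:
  U1: {{x1},{x3},{x4},{x1,x3},{x1,x4},{x3,x4},{x3,x6},{x4,x6},{x1,x3,x4}}
  U2: {{x2}} {{x4},{x6},{x1,x4},{x3,x4},{x3,x6},{x4,x6},{x1,x3,x4}}
  U3: {{x2}} {{x5}}
  U4: {{x2}}
  U12: {{x4},{x1,x4},{x3,x4},{x4,x6},{x1,x3,x4}} {{x3,x6}}
  U23: {{x2}}
  U24: {{x2}}
  U34: {{x2}}
  U234: {{x2}}
C dims 6,5,1; δ0: rk 3, SNF 1^3; δ1: rk 1, SNF 1^1
Ȟ^0 = (6 − 3) − 0 = 3, so Ȟ^0 ≅ Z^3
Ȟ^1 = (5 − 1) − 3 = 1, so Ȟ^1 ≅ Z
Ȟ^2 = (1 − 0) − 1 = 0, so Ȟ^2 ≅ 0

Ȟ^0 ≅ Z^3,  Ȟ^1 ≅ Z,  Ȟ^2 ≅ 0


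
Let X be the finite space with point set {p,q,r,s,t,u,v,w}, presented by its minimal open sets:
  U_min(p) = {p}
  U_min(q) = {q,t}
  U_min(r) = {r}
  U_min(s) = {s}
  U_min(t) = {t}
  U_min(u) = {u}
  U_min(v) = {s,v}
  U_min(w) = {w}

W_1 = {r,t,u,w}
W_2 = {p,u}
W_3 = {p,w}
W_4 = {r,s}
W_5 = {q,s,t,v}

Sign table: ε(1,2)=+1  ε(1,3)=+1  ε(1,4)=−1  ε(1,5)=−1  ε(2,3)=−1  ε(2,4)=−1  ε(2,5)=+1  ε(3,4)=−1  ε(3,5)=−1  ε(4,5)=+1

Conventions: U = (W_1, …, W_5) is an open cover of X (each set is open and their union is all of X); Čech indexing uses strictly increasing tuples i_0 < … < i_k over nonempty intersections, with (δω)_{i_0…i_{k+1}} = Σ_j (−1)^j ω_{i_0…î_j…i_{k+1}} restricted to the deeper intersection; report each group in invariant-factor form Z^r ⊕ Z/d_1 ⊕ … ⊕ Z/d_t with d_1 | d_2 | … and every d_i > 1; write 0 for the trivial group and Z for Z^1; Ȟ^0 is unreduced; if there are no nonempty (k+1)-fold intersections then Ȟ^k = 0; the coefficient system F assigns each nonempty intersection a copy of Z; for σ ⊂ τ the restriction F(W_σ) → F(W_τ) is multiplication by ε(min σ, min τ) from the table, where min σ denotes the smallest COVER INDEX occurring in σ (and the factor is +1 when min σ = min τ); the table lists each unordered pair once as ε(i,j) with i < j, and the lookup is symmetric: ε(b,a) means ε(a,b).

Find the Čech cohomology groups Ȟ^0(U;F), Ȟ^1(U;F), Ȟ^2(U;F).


nonempty overlaps:
  W12={u} W13={w} W14={r} W15={t} W23={p} W45={s}
C dims 5,6; δ0: rk 5, SNF 1^4·2
degree 0: 5−5−0 = 0 → Ȟ^0 ≅ 0
degree 1: 6−0−5 = 1 plus torsion [2] → Ȟ^1 ≅ Z ⊕ Z/2
degree 2: 0−0−0 = 0 → Ȟ^2 ≅ 0

Ȟ^0(U;F) ≅ 0; Ȟ^1(U;F) ≅ Z ⊕ Z/2; Ȟ^2(U;F) ≅ 0


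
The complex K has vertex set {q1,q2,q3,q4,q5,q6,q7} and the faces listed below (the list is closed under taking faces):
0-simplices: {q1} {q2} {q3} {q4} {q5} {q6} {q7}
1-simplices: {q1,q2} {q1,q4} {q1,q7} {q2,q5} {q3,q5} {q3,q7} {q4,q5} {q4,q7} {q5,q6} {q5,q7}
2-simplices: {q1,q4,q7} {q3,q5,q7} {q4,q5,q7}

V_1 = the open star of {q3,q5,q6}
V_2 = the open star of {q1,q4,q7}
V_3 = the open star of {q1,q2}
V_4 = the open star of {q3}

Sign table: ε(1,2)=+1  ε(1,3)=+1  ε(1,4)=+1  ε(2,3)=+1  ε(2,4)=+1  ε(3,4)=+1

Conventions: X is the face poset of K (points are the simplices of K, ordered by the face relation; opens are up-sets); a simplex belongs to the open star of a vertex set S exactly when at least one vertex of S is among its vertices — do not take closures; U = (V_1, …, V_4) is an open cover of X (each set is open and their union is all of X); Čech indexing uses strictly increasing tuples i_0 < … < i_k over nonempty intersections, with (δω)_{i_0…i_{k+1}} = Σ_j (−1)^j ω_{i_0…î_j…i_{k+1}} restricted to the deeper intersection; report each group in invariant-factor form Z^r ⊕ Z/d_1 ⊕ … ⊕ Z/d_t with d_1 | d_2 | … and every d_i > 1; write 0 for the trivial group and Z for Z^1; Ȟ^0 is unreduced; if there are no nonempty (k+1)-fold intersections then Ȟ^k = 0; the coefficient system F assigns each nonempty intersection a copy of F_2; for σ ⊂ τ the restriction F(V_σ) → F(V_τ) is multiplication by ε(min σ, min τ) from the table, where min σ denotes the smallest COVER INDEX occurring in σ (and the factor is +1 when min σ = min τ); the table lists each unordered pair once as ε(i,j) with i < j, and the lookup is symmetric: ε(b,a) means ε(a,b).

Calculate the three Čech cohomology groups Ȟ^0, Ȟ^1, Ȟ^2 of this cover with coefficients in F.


nonempty intersections:
  V1={{q3},{q5},{q6},{q2,q5},{q3,q5},{q3,q7},{q4,q5},{q5,q6},{q5,q7},{q3,q5,q7},{q4,q5,q7}} V2={{q1},{q4},{q7},{q1,q2},{q1,q4},{q1,q7},{q3,q7},{q4,q5},{q4,q7},{q5,q7},{q1,q4,q7},{q3,q5,q7},{q4,q5,q7}} V3={{q1},{q2},{q1,q2},{q1,q4},{q1,q7},{q2,q5},{q1,q4,q7}} V4={{q3},{q3,q5},{q3,q7},{q3,q5,q7}}
  V12={{q3,q7},{q4,q5},{q5,q7},{q3,q5,q7},{q4,q5,q7}} V13={{q2,q5}} V14={{q3},{q3,q5},{q3,q7},{q3,q5,q7}} V23={{q1},{q1,q2},{q1,q4},{q1,q7},{q1,q4,q7}} V24={{q3,q7},{q3,q5,q7}}
  V124={{q3,q7},{q3,q5,q7}}
C dims 4,5,1; δ0: rk_F2 3; δ1: rk_F2 1
Ȟ^0: (4−3)−0=1 ⇒ Z/2
Ȟ^1: (5−1)−3=1 ⇒ Z/2
Ȟ^2: (1−0)−1=0 ⇒ 0

Ȟ^0 = Z/2; Ȟ^1 = Z/2; Ȟ^2 = 0


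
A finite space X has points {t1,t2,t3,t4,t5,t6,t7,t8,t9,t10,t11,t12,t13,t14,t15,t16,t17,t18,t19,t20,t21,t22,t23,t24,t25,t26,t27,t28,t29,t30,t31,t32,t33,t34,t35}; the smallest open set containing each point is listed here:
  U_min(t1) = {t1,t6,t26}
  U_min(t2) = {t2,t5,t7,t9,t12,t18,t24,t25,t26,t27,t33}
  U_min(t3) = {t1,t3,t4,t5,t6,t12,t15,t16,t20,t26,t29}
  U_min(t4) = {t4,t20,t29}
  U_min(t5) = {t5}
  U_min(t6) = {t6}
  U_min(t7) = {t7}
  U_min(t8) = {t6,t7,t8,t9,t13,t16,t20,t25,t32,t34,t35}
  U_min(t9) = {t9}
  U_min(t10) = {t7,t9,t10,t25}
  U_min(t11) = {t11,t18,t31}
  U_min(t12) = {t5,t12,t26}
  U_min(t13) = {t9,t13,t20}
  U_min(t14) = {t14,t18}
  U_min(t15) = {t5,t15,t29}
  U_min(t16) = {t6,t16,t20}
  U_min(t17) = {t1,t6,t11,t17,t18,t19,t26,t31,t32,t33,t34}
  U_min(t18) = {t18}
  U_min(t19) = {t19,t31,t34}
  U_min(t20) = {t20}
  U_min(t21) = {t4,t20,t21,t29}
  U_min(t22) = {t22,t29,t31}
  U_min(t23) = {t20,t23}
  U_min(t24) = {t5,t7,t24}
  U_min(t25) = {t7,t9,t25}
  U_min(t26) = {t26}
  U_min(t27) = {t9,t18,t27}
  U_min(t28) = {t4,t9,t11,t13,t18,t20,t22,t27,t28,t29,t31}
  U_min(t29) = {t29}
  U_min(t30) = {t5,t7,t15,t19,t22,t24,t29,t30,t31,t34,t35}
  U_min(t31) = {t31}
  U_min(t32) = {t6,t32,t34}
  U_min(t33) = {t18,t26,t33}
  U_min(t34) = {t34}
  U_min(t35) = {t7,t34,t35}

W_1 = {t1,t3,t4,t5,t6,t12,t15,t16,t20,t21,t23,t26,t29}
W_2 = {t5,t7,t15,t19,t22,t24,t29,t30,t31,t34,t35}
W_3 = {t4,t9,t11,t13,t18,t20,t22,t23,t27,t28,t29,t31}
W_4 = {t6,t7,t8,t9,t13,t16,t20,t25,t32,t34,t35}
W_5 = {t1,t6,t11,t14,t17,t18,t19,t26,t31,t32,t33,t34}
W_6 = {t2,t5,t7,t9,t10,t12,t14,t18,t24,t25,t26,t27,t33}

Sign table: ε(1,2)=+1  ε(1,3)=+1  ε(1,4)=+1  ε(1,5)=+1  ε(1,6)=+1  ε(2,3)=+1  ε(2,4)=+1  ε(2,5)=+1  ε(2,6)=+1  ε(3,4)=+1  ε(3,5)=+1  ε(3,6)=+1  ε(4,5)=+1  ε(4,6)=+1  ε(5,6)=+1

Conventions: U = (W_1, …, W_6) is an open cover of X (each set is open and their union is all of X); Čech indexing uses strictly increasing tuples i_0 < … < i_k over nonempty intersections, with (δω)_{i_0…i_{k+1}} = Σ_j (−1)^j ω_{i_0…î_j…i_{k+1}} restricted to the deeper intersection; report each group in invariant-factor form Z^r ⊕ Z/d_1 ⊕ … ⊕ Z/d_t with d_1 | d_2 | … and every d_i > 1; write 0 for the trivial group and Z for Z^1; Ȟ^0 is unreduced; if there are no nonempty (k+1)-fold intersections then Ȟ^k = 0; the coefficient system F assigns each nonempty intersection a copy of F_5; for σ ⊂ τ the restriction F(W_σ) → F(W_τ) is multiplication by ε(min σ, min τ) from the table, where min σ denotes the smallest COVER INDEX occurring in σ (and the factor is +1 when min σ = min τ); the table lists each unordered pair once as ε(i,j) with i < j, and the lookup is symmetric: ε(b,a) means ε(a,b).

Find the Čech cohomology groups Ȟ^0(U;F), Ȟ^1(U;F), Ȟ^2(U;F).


nonempty overlaps:
  W12={t5,t15,t29} W13={t4,t20,t23,t29} W14={t6,t16,t20} W15={t1,t6,t26} W16={t5,t12,t26} W23={t22,t29,t31} W24={t7,t34,t35} W25={t19,t31,t34} W26={t5,t7,t24} W34={t9,t13,t20} W35={t11,t18,t31} W36={t9,t18,t27} W45={t6,t32,t34} W46={t7,t9,t25} W56={t14,t18,t26,t33}
  W123={t29} W126={t5} W134={t20} W145={t6} W156={t26} W235={t31} W245={t34} W246={t7} W346={t9} W356={t18}
C dims 6,15,10; δ0: rk_F5 5; δ1: rk_F5 10
degree 0: 6−5−0 = 1 → Ȟ^0 ≅ Z/5
degree 1: 15−10−5 = 0 → Ȟ^1 ≅ 0
degree 2: 10−0−10 = 0 → Ȟ^2 ≅ 0

Ȟ^0(U;F) ≅ Z/5; Ȟ^1(U;F) ≅ 0; Ȟ^2(U;F) ≅ 0


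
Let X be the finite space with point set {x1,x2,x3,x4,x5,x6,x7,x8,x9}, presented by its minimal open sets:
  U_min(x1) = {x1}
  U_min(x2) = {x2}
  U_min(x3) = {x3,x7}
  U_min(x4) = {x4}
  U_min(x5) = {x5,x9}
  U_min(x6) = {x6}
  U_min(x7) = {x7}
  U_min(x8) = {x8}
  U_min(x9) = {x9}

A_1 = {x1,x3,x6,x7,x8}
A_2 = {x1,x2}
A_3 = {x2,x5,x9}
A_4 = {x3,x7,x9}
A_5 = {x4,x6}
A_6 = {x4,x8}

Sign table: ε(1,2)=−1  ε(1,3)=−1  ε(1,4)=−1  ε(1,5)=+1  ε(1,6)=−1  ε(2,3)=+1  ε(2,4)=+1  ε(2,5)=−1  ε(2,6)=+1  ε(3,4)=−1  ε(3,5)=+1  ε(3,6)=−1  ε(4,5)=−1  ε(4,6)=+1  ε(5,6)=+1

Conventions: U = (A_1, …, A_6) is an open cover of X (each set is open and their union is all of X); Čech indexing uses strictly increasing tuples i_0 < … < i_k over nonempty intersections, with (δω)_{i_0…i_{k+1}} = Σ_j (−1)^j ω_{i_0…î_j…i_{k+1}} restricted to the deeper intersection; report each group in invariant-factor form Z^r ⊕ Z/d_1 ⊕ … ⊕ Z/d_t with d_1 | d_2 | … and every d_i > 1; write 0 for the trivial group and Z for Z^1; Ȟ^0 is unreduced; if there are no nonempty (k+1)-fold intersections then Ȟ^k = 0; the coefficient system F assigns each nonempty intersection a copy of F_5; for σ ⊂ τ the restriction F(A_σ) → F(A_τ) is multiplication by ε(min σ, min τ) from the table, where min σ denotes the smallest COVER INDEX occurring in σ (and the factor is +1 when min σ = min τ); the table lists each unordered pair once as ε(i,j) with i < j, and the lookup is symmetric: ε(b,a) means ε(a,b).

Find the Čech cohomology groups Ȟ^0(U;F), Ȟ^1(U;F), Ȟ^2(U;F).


Ȟ^0 = 0; Ȟ^1 = Z/5; Ȟ^2 = 0

intersection data:
  A12={x1} A14={x3,x7} A15={x6} A16={x8} A23={x2} A34={x9} A56={x4}
C dims 6,7; δ0: rk_F5 6
Ȟ^0 = (6 − 6) − 0 = 0, so Ȟ^0 ≅ 0
Ȟ^1 = (7 − 0) − 6 = 1, so Ȟ^1 ≅ Z/5
Ȟ^2 = (0 − 0) − 0 = 0, so Ȟ^2 ≅ 0


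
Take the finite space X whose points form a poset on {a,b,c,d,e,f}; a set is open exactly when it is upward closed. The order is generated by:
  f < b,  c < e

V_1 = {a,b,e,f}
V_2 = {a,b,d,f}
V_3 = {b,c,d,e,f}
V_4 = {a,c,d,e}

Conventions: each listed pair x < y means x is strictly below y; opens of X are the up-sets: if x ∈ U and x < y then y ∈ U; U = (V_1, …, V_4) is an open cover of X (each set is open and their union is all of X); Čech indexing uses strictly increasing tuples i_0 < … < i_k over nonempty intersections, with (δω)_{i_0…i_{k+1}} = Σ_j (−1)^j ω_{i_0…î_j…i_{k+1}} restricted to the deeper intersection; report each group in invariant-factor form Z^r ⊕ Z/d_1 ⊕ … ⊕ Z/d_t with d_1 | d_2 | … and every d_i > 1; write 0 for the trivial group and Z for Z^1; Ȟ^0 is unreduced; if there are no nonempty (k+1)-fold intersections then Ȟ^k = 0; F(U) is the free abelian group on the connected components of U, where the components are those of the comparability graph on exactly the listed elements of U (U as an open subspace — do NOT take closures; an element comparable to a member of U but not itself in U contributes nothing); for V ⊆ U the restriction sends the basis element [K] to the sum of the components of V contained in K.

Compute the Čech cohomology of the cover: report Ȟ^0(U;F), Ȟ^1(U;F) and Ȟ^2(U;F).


Ȟ^0 ≅ Z^4; Ȟ^1 ≅ 0; Ȟ^2 ≅ 0

nerve of the cover:
  V12={a,b,f} V13={b,e,f} V14={a,e} V23={b,d,f} V24={a,d} V34={c,d,e}
  V123={b,f} V124={a} V134={e} V234={d}
components per intersection:
  V1: {a} {b,f} {e}
  V2: {a} {b,f} {d}
  V3: {b,f} {c,e} {d}
  V4: {a} {c,e} {d}
  V12: {a} {b,f}
  V13: {b,f} {e}
  V14: {a} {e}
  V23: {b,f} {d}
  V24: {a} {d}
  V34: {c,e} {d}
  V123: {b,f}
  V124: {a}
  V134: {e}
  V234: {d}
C dims 12,12,4; δ0: rk 8, SNF 1^8; δ1: rk 4, SNF 1^4
Ȟ^0 = (12 − 8) − 0 = 4, so Ȟ^0 ≅ Z^4
Ȟ^1 = (12 − 4) − 8 = 0, so Ȟ^1 ≅ 0
Ȟ^2 = (4 − 0) − 4 = 0, so Ȟ^2 ≅ 0


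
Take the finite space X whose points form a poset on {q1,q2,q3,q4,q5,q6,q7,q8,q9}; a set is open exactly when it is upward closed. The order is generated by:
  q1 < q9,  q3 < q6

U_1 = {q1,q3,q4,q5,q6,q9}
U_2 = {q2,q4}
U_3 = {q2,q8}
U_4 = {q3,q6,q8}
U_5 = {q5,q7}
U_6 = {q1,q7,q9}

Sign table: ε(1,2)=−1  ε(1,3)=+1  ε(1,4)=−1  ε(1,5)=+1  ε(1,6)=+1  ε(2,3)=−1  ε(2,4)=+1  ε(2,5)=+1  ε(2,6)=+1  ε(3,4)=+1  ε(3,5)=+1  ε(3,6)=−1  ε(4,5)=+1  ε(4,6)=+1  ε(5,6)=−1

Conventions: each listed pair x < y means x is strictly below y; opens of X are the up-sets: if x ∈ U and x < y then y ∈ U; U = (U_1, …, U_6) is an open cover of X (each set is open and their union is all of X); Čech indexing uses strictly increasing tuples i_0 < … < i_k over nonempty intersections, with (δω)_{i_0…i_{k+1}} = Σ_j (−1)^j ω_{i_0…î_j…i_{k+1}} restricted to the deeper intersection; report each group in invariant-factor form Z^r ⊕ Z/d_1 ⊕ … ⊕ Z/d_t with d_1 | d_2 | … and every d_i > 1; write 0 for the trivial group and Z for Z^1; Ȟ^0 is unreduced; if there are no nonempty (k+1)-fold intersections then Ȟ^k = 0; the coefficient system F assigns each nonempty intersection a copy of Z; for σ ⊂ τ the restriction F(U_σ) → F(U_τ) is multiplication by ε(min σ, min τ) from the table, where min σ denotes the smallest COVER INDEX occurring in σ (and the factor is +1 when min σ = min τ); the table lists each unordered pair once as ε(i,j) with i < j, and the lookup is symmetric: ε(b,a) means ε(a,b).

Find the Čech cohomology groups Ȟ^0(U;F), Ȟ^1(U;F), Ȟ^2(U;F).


Ȟ^0 ≅ 0, Ȟ^1 ≅ Z ⊕ Z/2 and Ȟ^2 ≅ 0

nerve simplices:
  U12={q4} U14={q3,q6} U15={q5} U16={q1,q9} U23={q2} U34={q8} U56={q7}
C dims 6,7; δ0: rk 6, SNF 1^5·2
degree 0: 6−6−0 = 0 → Ȟ^0 ≅ 0
degree 1: 7−0−6 = 1 plus torsion [2] → Ȟ^1 ≅ Z ⊕ Z/2
degree 2: 0−0−0 = 0 → Ȟ^2 ≅ 0


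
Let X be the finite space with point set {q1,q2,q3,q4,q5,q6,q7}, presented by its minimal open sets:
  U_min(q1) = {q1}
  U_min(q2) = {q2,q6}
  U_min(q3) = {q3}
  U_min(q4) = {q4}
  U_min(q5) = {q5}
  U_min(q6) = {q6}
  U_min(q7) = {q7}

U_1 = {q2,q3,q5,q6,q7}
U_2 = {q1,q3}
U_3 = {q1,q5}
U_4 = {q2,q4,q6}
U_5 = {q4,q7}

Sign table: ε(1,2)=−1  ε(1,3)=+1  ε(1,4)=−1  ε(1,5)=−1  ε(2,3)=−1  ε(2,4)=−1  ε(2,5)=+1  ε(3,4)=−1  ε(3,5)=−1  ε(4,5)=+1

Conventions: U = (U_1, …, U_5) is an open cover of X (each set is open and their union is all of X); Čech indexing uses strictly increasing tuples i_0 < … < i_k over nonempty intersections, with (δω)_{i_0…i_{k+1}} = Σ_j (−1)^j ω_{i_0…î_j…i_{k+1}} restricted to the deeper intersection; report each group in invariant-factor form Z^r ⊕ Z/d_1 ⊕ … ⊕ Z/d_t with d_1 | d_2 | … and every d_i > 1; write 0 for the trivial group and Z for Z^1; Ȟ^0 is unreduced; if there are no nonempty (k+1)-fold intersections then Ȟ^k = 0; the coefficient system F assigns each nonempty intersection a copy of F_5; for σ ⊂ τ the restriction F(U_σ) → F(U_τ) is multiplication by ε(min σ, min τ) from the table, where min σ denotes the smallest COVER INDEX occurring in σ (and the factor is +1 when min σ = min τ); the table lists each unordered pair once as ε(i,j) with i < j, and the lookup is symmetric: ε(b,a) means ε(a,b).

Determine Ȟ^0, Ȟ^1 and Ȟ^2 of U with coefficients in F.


Ȟ^0 = Z/5, Ȟ^1 = Z/5 ⊕ Z/5 and Ȟ^2 = 0

nonempty intersections:
  U12={q3} U13={q5} U14={q2,q6} U15={q7} U23={q1} U45={q4}
C dims 5,6; δ0: rk_F5 4
Ȟ^0: (5−4)−0=1 ⇒ Z/5
Ȟ^1: (6−0)−4=2 ⇒ Z/5 ⊕ Z/5
Ȟ^2: (0−0)−0=0 ⇒ 0


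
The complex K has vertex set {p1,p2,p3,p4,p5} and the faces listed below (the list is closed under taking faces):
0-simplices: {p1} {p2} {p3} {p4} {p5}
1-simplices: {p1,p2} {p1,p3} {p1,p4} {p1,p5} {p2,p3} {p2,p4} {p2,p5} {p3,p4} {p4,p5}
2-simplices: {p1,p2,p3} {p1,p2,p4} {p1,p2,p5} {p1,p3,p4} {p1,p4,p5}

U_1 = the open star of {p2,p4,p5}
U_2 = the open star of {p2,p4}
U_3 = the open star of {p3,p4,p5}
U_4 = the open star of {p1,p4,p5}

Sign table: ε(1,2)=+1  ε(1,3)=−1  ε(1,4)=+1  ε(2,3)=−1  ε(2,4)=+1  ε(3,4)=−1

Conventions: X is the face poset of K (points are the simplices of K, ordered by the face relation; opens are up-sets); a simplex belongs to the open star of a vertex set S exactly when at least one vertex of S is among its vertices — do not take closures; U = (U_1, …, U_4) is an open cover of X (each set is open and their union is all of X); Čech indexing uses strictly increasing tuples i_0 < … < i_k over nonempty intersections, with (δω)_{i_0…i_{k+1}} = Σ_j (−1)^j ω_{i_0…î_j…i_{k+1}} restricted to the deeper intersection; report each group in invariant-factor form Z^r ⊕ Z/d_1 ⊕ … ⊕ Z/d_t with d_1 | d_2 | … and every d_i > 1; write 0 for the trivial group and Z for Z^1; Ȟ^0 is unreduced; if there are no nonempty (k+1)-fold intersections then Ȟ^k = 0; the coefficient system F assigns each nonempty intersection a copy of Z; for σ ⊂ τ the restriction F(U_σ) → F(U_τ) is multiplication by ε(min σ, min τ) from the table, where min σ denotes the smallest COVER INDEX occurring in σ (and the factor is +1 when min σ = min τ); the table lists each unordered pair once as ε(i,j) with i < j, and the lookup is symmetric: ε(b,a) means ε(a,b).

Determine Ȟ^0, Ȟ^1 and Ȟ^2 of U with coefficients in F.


nonempty overlaps:
  U1={{p2},{p4},{p5},{p1,p2},{p1,p4},{p1,p5},{p2,p3},{p2,p4},{p2,p5},{p3,p4},{p4,p5},{p1,p2,p3},{p1,p2,p4},{p1,p2,p5},{p1,p3,p4},{p1,p4,p5}} U2={{p2},{p4},{p1,p2},{p1,p4},{p2,p3},{p2,p4},{p2,p5},{p3,p4},{p4,p5},{p1,p2,p3},{p1,p2,p4},{p1,p2,p5},{p1,p3,p4},{p1,p4,p5}} U3={{p3},{p4},{p5},{p1,p3},{p1,p4},{p1,p5},{p2,p3},{p2,p4},{p2,p5},{p3,p4},{p4,p5},{p1,p2,p3},{p1,p2,p4},{p1,p2,p5},{p1,p3,p4},{p1,p4,p5}} U4={{p1},{p4},{p5},{p1,p2},{p1,p3},{p1,p4},{p1,p5},{p2,p4},{p2,p5},{p3,p4},{p4,p5},{p1,p2,p3},{p1,p2,p4},{p1,p2,p5},{p1,p3,p4},{p1,p4,p5}}
  U12={{p2},{p4},{p1,p2},{p1,p4},{p2,p3},{p2,p4},{p2,p5},{p3,p4},{p4,p5},{p1,p2,p3},{p1,p2,p4},{p1,p2,p5},{p1,p3,p4},{p1,p4,p5}} U13={{p4},{p5},{p1,p4},{p1,p5},{p2,p3},{p2,p4},{p2,p5},{p3,p4},{p4,p5},{p1,p2,p3},{p1,p2,p4},{p1,p2,p5},{p1,p3,p4},{p1,p4,p5}} U14={{p4},{p5},{p1,p2},{p1,p4},{p1,p5},{p2,p4},{p2,p5},{p3,p4},{p4,p5},{p1,p2,p3},{p1,p2,p4},{p1,p2,p5},{p1,p3,p4},{p1,p4,p5}} U23={{p4},{p1,p4},{p2,p3},{p2,p4},{p2,p5},{p3,p4},{p4,p5},{p1,p2,p3},{p1,p2,p4},{p1,p2,p5},{p1,p3,p4},{p1,p4,p5}} U24={{p4},{p1,p2},{p1,p4},{p2,p4},{p2,p5},{p3,p4},{p4,p5},{p1,p2,p3},{p1,p2,p4},{p1,p2,p5},{p1,p3,p4},{p1,p4,p5}} U34={{p4},{p5},{p1,p3},{p1,p4},{p1,p5},{p2,p4},{p2,p5},{p3,p4},{p4,p5},{p1,p2,p3},{p1,p2,p4},{p1,p2,p5},{p1,p3,p4},{p1,p4,p5}}
  U123={{p4},{p1,p4},{p2,p3},{p2,p4},{p2,p5},{p3,p4},{p4,p5},{p1,p2,p3},{p1,p2,p4},{p1,p2,p5},{p1,p3,p4},{p1,p4,p5}} U124={{p4},{p1,p2},{p1,p4},{p2,p4},{p2,p5},{p3,p4},{p4,p5},{p1,p2,p3},{p1,p2,p4},{p1,p2,p5},{p1,p3,p4},{p1,p4,p5}} U134={{p4},{p5},{p1,p4},{p1,p5},{p2,p4},{p2,p5},{p3,p4},{p4,p5},{p1,p2,p3},{p1,p2,p4},{p1,p2,p5},{p1,p3,p4},{p1,p4,p5}} U234={{p4},{p1,p4},{p2,p4},{p2,p5},{p3,p4},{p4,p5},{p1,p2,p3},{p1,p2,p4},{p1,p2,p5},{p1,p3,p4},{p1,p4,p5}}
  U1234={{p4},{p1,p4},{p2,p4},{p2,p5},{p3,p4},{p4,p5},{p1,p2,p3},{p1,p2,p4},{p1,p2,p5},{p1,p3,p4},{p1,p4,p5}}
C dims 4,6,4,1; δ0: rk 3, SNF 1^3; δ1: rk 3, SNF 1^3; δ2: rk 1, SNF 1^1
degree 0: 4−3−0 = 1 → Ȟ^0 ≅ Z
degree 1: 6−3−3 = 0 → Ȟ^1 ≅ 0
degree 2: 4−1−3 = 0 → Ȟ^2 ≅ 0

Ȟ^0 ≅ Z,  Ȟ^1 ≅ 0,  Ȟ^2 ≅ 0
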